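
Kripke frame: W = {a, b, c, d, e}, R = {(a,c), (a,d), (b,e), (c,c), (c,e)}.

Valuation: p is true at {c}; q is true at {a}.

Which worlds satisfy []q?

{d, e}

a: successors {c, d}; q there: c:F, d:F. ✗
b: successors {e}; q there: e:F. ✗
c: successors {c, e}; q there: c:F, e:F. ✗
d: no successors, so []q holds vacuously. ✓
e: no successors, so []q holds vacuously. ✓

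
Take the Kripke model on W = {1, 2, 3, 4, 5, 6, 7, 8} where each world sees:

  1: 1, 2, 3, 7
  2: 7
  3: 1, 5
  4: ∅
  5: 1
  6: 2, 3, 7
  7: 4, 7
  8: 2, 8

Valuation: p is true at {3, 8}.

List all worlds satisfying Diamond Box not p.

{1, 2, 3, 6, 7, 8}

1: successors {1, 2, 3, 7}; Box not p there: 1:F, 2:T, 3:T, 7:T. ✓
2: successors {7}; Box not p there: 7:T. ✓
3: successors {1, 5}; Box not p there: 1:F, 5:T. ✓
4: no successors, so Diamond Box not p fails. ✗
5: successors {1}; Box not p there: 1:F. ✗
6: successors {2, 3, 7}; Box not p there: 2:T, 3:T, 7:T. ✓
7: successors {4, 7}; Box not p there: 4:T, 7:T. ✓
8: successors {2, 8}; Box not p there: 2:T, 8:F. ✓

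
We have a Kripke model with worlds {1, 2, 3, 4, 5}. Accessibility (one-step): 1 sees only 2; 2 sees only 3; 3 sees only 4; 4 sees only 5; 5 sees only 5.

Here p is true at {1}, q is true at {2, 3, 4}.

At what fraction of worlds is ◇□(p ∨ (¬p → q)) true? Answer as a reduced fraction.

2/5

1: successors {2}; □(p ∨ (¬p → q)) there: 2:T. ✓
2: successors {3}; □(p ∨ (¬p → q)) there: 3:T. ✓
3: successors {4}; □(p ∨ (¬p → q)) there: 4:F. ✗
4: successors {5}; □(p ∨ (¬p → q)) there: 5:F. ✗
5: successors {5}; □(p ∨ (¬p → q)) there: 5:F. ✗
That's 2 of 5 worlds, so 2/5.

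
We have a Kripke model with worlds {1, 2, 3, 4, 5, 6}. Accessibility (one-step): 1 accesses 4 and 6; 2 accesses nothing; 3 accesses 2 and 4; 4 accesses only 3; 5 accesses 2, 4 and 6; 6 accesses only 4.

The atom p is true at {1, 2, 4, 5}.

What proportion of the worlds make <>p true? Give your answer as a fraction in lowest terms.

2/3

1: successors {4, 6}; p there: 4:T, 6:F. ✓
2: no successors, so <>p fails. ✗
3: successors {2, 4}; p there: 2:T, 4:T. ✓
4: successors {3}; p there: 3:F. ✗
5: successors {2, 4, 6}; p there: 2:T, 4:T, 6:F. ✓
6: successors {4}; p there: 4:T. ✓
That's 4 of 6 worlds, so 4/6 = 2/3.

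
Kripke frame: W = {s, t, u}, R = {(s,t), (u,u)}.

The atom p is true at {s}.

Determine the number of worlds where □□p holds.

s: successors {t}; □p there: t:T. ✓
t: no successors, so □□p holds vacuously. ✓
u: successors {u}; □p there: u:F. ✗
Satisfying worlds: {s, t}.

2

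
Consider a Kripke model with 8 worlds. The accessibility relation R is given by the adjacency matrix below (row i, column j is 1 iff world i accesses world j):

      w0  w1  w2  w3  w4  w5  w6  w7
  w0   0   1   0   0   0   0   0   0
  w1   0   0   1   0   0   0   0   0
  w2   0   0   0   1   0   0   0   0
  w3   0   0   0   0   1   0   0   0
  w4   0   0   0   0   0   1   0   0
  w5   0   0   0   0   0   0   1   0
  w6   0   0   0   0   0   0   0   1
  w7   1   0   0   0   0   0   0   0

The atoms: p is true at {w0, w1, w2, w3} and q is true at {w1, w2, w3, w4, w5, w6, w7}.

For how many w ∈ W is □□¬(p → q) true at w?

w0: successors {w1}; □¬(p → q) there: w1:F. ✗
w1: successors {w2}; □¬(p → q) there: w2:F. ✗
w2: successors {w3}; □¬(p → q) there: w3:F. ✗
w3: successors {w4}; □¬(p → q) there: w4:F. ✗
w4: successors {w5}; □¬(p → q) there: w5:F. ✗
w5: successors {w6}; □¬(p → q) there: w6:F. ✗
w6: successors {w7}; □¬(p → q) there: w7:T. ✓
w7: successors {w0}; □¬(p → q) there: w0:F. ✗
Satisfying worlds: {w6}.

1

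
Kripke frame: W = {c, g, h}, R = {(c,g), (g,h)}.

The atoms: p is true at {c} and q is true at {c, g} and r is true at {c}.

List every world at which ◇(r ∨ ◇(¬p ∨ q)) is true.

{c}

c: successors {g}; r ∨ ◇(¬p ∨ q) there: g:T. ✓
g: successors {h}; r ∨ ◇(¬p ∨ q) there: h:F. ✗
h: no successors, so ◇(r ∨ ◇(¬p ∨ q)) fails. ✗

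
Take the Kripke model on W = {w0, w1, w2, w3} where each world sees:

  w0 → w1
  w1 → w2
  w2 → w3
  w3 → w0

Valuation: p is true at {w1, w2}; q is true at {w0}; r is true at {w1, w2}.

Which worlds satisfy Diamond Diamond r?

{w0, w3}

w0: successors {w1}; Diamond r there: w1:T. ✓
w1: successors {w2}; Diamond r there: w2:F. ✗
w2: successors {w3}; Diamond r there: w3:F. ✗
w3: successors {w0}; Diamond r there: w0:T. ✓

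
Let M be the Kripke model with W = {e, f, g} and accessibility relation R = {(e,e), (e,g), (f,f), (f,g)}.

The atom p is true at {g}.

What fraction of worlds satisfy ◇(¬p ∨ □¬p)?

2/3

e: successors {e, g}; ¬p ∨ □¬p there: e:T, g:T. ✓
f: successors {f, g}; ¬p ∨ □¬p there: f:T, g:T. ✓
g: no successors, so ◇(¬p ∨ □¬p) fails. ✗
That's 2 of 3 worlds, so 2/3.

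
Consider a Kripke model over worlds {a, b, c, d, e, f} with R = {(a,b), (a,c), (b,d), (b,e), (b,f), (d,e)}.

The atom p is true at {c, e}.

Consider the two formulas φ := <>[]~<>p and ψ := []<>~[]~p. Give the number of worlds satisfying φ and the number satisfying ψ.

3 and 3

For <>[]~<>p:
a: successors {b, c}; []~<>p there: b:F, c:T. ✓
b: successors {d, e, f}; []~<>p there: d:T, e:T, f:T. ✓
c: no successors, so <>[]~<>p fails. ✗
d: successors {e}; []~<>p there: e:T. ✓
e: no successors, so <>[]~<>p fails. ✗
f: no successors, so <>[]~<>p fails. ✗
— 3 worlds.
For []<>~[]~p:
a: successors {b, c}; <>~[]~p there: b:T, c:F. ✗
b: successors {d, e, f}; <>~[]~p there: d:F, e:F, f:F. ✗
c: no successors, so []<>~[]~p holds vacuously. ✓
d: successors {e}; <>~[]~p there: e:F. ✗
e: no successors, so []<>~[]~p holds vacuously. ✓
f: no successors, so []<>~[]~p holds vacuously. ✓
— 3 worlds.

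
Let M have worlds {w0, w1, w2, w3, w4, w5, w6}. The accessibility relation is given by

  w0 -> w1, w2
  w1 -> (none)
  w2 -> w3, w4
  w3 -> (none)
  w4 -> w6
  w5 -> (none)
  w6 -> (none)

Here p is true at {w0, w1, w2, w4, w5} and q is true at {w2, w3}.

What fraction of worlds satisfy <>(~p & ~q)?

1/7

w0: successors {w1, w2}; ~p & ~q there: w1:F, w2:F. ✗
w1: no successors, so <>(~p & ~q) fails. ✗
w2: successors {w3, w4}; ~p & ~q there: w3:F, w4:F. ✗
w3: no successors, so <>(~p & ~q) fails. ✗
w4: successors {w6}; ~p & ~q there: w6:T. ✓
w5: no successors, so <>(~p & ~q) fails. ✗
w6: no successors, so <>(~p & ~q) fails. ✗
That's 1 of 7 worlds, so 1/7.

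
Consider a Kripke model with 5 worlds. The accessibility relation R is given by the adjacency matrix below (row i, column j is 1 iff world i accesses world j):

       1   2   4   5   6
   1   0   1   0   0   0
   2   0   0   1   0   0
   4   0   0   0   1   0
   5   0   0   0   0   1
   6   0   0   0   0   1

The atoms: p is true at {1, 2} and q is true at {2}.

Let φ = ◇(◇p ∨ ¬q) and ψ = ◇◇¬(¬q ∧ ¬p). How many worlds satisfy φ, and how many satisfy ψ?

For ◇(◇p ∨ ¬q):
1: successors {2}; ◇p ∨ ¬q there: 2:F. ✗
2: successors {4}; ◇p ∨ ¬q there: 4:T. ✓
4: successors {5}; ◇p ∨ ¬q there: 5:T. ✓
5: successors {6}; ◇p ∨ ¬q there: 6:T. ✓
6: successors {6}; ◇p ∨ ¬q there: 6:T. ✓
— 4 worlds.
For ◇◇¬(¬q ∧ ¬p):
1: successors {2}; ◇¬(¬q ∧ ¬p) there: 2:F. ✗
2: successors {4}; ◇¬(¬q ∧ ¬p) there: 4:F. ✗
4: successors {5}; ◇¬(¬q ∧ ¬p) there: 5:F. ✗
5: successors {6}; ◇¬(¬q ∧ ¬p) there: 6:F. ✗
6: successors {6}; ◇¬(¬q ∧ ¬p) there: 6:F. ✗
— 0 worlds.

4 and 0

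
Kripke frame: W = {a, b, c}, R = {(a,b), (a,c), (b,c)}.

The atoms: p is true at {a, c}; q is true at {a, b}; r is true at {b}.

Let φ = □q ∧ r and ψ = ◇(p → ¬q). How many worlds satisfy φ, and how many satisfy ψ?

0 and 2

For □q ∧ r:
a: □q is F, r is F. ✗
b: □q is F, r is T. ✗
c: □q is T, r is F. ✗
— 0 worlds.
For ◇(p → ¬q):
a: successors {b, c}; p → ¬q there: b:T, c:T. ✓
b: successors {c}; p → ¬q there: c:T. ✓
c: no successors, so ◇(p → ¬q) fails. ✗
— 2 worlds.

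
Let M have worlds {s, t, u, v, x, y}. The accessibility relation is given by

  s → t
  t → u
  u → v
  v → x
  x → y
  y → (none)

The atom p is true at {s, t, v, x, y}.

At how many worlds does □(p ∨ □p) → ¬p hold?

s: □(p ∨ □p) is T, ¬p is F. ✗
t: □(p ∨ □p) is T, ¬p is F. ✗
u: □(p ∨ □p) is T, ¬p is T. ✓
v: □(p ∨ □p) is T, ¬p is F. ✗
x: □(p ∨ □p) is T, ¬p is F. ✗
y: □(p ∨ □p) is T, ¬p is F. ✗
Satisfying worlds: {u}.

1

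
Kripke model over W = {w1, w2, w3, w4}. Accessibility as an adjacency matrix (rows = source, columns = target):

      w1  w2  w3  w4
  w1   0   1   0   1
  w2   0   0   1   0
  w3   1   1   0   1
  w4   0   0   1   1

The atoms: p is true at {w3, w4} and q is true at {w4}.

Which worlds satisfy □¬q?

{w2}

w1: successors {w2, w4}; ¬q there: w2:T, w4:F. ✗
w2: successors {w3}; ¬q there: w3:T. ✓
w3: successors {w1, w2, w4}; ¬q there: w1:T, w2:T, w4:F. ✗
w4: successors {w3, w4}; ¬q there: w3:T, w4:F. ✗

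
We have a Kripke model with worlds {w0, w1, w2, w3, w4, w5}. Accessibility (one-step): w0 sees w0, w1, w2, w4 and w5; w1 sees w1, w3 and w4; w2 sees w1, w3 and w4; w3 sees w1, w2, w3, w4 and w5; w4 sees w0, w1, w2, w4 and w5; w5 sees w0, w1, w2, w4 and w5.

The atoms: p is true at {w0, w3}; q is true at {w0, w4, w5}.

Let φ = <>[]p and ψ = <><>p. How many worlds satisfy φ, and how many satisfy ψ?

For <>[]p:
w0: successors {w0, w1, w2, w4, w5}; []p there: w0:F, w1:F, w2:F, w4:F, w5:F. ✗
w1: successors {w1, w3, w4}; []p there: w1:F, w3:F, w4:F. ✗
w2: successors {w1, w3, w4}; []p there: w1:F, w3:F, w4:F. ✗
w3: successors {w1, w2, w3, w4, w5}; []p there: w1:F, w2:F, w3:F, w4:F, w5:F. ✗
w4: successors {w0, w1, w2, w4, w5}; []p there: w0:F, w1:F, w2:F, w4:F, w5:F. ✗
w5: successors {w0, w1, w2, w4, w5}; []p there: w0:F, w1:F, w2:F, w4:F, w5:F. ✗
— 0 worlds.
For <><>p:
w0: successors {w0, w1, w2, w4, w5}; <>p there: w0:T, w1:T, w2:T, w4:T, w5:T. ✓
w1: successors {w1, w3, w4}; <>p there: w1:T, w3:T, w4:T. ✓
w2: successors {w1, w3, w4}; <>p there: w1:T, w3:T, w4:T. ✓
w3: successors {w1, w2, w3, w4, w5}; <>p there: w1:T, w2:T, w3:T, w4:T, w5:T. ✓
w4: successors {w0, w1, w2, w4, w5}; <>p there: w0:T, w1:T, w2:T, w4:T, w5:T. ✓
w5: successors {w0, w1, w2, w4, w5}; <>p there: w0:T, w1:T, w2:T, w4:T, w5:T. ✓
— 6 worlds.

0 and 6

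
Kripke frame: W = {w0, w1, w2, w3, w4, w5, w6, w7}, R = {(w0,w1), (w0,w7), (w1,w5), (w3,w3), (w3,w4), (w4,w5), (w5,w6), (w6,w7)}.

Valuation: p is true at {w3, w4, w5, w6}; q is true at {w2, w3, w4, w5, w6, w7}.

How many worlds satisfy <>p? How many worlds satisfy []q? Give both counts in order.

4 and 7

For <>p:
w0: successors {w1, w7}; p there: w1:F, w7:F. ✗
w1: successors {w5}; p there: w5:T. ✓
w2: no successors, so <>p fails. ✗
w3: successors {w3, w4}; p there: w3:T, w4:T. ✓
w4: successors {w5}; p there: w5:T. ✓
w5: successors {w6}; p there: w6:T. ✓
w6: successors {w7}; p there: w7:F. ✗
w7: no successors, so <>p fails. ✗
— 4 worlds.
For []q:
w0: successors {w1, w7}; q there: w1:F, w7:T. ✗
w1: successors {w5}; q there: w5:T. ✓
w2: no successors, so []q holds vacuously. ✓
w3: successors {w3, w4}; q there: w3:T, w4:T. ✓
w4: successors {w5}; q there: w5:T. ✓
w5: successors {w6}; q there: w6:T. ✓
w6: successors {w7}; q there: w7:T. ✓
w7: no successors, so []q holds vacuously. ✓
— 7 worlds.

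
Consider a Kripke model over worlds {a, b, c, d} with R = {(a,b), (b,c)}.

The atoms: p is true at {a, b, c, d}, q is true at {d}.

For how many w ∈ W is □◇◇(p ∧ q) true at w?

2

a: successors {b}; ◇◇(p ∧ q) there: b:F. ✗
b: successors {c}; ◇◇(p ∧ q) there: c:F. ✗
c: no successors, so □◇◇(p ∧ q) holds vacuously. ✓
d: no successors, so □◇◇(p ∧ q) holds vacuously. ✓
Satisfying worlds: {c, d}.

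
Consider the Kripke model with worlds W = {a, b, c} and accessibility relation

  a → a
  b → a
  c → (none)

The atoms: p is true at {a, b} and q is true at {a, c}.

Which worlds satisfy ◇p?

{a, b}

a: successors {a}; p there: a:T. ✓
b: successors {a}; p there: a:T. ✓
c: no successors, so ◇p fails. ✗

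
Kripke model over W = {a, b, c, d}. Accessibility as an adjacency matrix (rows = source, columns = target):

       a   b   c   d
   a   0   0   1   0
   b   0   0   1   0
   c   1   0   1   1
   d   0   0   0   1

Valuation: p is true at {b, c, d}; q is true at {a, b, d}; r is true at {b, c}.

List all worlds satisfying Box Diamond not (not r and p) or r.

a: Box Diamond not (not r and p) is T, r is F. ✓
b: Box Diamond not (not r and p) is T, r is T. ✓
c: Box Diamond not (not r and p) is F, r is T. ✓
d: Box Diamond not (not r and p) is F, r is F. ✗

{a, b, c}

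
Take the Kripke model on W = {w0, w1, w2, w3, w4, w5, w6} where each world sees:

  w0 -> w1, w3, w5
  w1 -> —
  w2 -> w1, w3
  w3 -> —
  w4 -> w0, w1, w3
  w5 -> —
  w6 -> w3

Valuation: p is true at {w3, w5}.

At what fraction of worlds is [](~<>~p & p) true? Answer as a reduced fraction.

4/7

w0: successors {w1, w3, w5}; ~<>~p & p there: w1:F, w3:T, w5:T. ✗
w1: no successors, so [](~<>~p & p) holds vacuously. ✓
w2: successors {w1, w3}; ~<>~p & p there: w1:F, w3:T. ✗
w3: no successors, so [](~<>~p & p) holds vacuously. ✓
w4: successors {w0, w1, w3}; ~<>~p & p there: w0:F, w1:F, w3:T. ✗
w5: no successors, so [](~<>~p & p) holds vacuously. ✓
w6: successors {w3}; ~<>~p & p there: w3:T. ✓
That's 4 of 7 worlds, so 4/7.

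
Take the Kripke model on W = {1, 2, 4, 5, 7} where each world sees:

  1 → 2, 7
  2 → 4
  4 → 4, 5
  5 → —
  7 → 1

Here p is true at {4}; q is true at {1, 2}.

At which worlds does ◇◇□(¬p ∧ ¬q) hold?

{2, 4}

1: successors {2, 7}; ◇□(¬p ∧ ¬q) there: 2:F, 7:F. ✗
2: successors {4}; ◇□(¬p ∧ ¬q) there: 4:T. ✓
4: successors {4, 5}; ◇□(¬p ∧ ¬q) there: 4:T, 5:F. ✓
5: no successors, so ◇◇□(¬p ∧ ¬q) fails. ✗
7: successors {1}; ◇□(¬p ∧ ¬q) there: 1:F. ✗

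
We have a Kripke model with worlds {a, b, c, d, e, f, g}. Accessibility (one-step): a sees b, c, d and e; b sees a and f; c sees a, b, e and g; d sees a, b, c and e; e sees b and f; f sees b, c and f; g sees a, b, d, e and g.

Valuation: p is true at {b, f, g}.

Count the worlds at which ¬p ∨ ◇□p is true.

5

a: ¬p is T, ◇□p is T. ✓
b: ¬p is F, ◇□p is F. ✗
c: ¬p is T, ◇□p is T. ✓
d: ¬p is T, ◇□p is T. ✓
e: ¬p is T, ◇□p is F. ✓
f: ¬p is F, ◇□p is F. ✗
g: ¬p is F, ◇□p is T. ✓
Satisfying worlds: {a, c, d, e, g}.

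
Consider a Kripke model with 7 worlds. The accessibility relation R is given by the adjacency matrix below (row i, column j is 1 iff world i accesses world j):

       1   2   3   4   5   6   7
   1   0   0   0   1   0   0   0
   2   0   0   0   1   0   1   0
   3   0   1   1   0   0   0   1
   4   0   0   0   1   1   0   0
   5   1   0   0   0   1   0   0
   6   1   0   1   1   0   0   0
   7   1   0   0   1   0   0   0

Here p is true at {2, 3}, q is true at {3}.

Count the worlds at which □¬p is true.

1: successors {4}; ¬p there: 4:T. ✓
2: successors {4, 6}; ¬p there: 4:T, 6:T. ✓
3: successors {2, 3, 7}; ¬p there: 2:F, 3:F, 7:T. ✗
4: successors {4, 5}; ¬p there: 4:T, 5:T. ✓
5: successors {1, 5}; ¬p there: 1:T, 5:T. ✓
6: successors {1, 3, 4}; ¬p there: 1:T, 3:F, 4:T. ✗
7: successors {1, 4}; ¬p there: 1:T, 4:T. ✓
Satisfying worlds: {1, 2, 4, 5, 7}.

5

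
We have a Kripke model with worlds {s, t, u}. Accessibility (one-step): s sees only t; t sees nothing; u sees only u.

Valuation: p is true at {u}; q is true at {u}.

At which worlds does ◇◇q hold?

s: successors {t}; ◇q there: t:F. ✗
t: no successors, so ◇◇q fails. ✗
u: successors {u}; ◇q there: u:T. ✓

{u}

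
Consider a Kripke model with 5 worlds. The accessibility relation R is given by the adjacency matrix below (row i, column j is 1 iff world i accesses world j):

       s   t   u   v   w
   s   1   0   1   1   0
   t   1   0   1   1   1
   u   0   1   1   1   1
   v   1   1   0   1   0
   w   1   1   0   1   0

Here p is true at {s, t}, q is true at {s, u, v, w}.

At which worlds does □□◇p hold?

{s, t, u, v, w}

s: successors {s, u, v}; □◇p there: s:T, u:T, v:T. ✓
t: successors {s, u, v, w}; □◇p there: s:T, u:T, v:T, w:T. ✓
u: successors {t, u, v, w}; □◇p there: t:T, u:T, v:T, w:T. ✓
v: successors {s, t, v}; □◇p there: s:T, t:T, v:T. ✓
w: successors {s, t, v}; □◇p there: s:T, t:T, v:T. ✓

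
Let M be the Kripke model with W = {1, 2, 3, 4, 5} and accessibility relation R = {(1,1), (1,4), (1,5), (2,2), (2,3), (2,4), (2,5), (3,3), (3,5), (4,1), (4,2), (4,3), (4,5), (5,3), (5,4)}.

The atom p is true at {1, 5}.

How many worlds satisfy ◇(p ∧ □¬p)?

4

1: successors {1, 4, 5}; p ∧ □¬p there: 1:F, 4:F, 5:T. ✓
2: successors {2, 3, 4, 5}; p ∧ □¬p there: 2:F, 3:F, 4:F, 5:T. ✓
3: successors {3, 5}; p ∧ □¬p there: 3:F, 5:T. ✓
4: successors {1, 2, 3, 5}; p ∧ □¬p there: 1:F, 2:F, 3:F, 5:T. ✓
5: successors {3, 4}; p ∧ □¬p there: 3:F, 4:F. ✗
Satisfying worlds: {1, 2, 3, 4}.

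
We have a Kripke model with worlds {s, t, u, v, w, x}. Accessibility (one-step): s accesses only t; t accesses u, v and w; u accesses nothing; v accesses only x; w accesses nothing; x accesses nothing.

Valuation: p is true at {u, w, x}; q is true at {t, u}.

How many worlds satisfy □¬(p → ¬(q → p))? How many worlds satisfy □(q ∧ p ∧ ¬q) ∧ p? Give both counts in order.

4 and 3

For □¬(p → ¬(q → p)):
s: successors {t}; ¬(p → ¬(q → p)) there: t:F. ✗
t: successors {u, v, w}; ¬(p → ¬(q → p)) there: u:T, v:F, w:T. ✗
u: no successors, so □¬(p → ¬(q → p)) holds vacuously. ✓
v: successors {x}; ¬(p → ¬(q → p)) there: x:T. ✓
w: no successors, so □¬(p → ¬(q → p)) holds vacuously. ✓
x: no successors, so □¬(p → ¬(q → p)) holds vacuously. ✓
— 4 worlds.
For □(q ∧ p ∧ ¬q) ∧ p:
s: □(q ∧ p ∧ ¬q) is F, p is F. ✗
t: □(q ∧ p ∧ ¬q) is F, p is F. ✗
u: □(q ∧ p ∧ ¬q) is T, p is T. ✓
v: □(q ∧ p ∧ ¬q) is F, p is F. ✗
w: □(q ∧ p ∧ ¬q) is T, p is T. ✓
x: □(q ∧ p ∧ ¬q) is T, p is T. ✓
— 3 worlds.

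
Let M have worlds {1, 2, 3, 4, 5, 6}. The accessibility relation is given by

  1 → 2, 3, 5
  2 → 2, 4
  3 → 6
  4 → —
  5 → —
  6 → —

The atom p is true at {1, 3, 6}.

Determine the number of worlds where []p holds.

4

1: successors {2, 3, 5}; p there: 2:F, 3:T, 5:F. ✗
2: successors {2, 4}; p there: 2:F, 4:F. ✗
3: successors {6}; p there: 6:T. ✓
4: no successors, so []p holds vacuously. ✓
5: no successors, so []p holds vacuously. ✓
6: no successors, so []p holds vacuously. ✓
Satisfying worlds: {3, 4, 5, 6}.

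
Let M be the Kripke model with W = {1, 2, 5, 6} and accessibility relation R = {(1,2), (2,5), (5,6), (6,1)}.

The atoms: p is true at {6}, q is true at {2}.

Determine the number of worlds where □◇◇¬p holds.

1: successors {2}; ◇◇¬p there: 2:F. ✗
2: successors {5}; ◇◇¬p there: 5:T. ✓
5: successors {6}; ◇◇¬p there: 6:T. ✓
6: successors {1}; ◇◇¬p there: 1:T. ✓
Satisfying worlds: {2, 5, 6}.

3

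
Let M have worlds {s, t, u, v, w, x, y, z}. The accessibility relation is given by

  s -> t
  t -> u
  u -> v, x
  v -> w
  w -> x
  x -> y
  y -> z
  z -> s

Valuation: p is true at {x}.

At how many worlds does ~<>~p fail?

s: <>~p is T. ✗
t: <>~p is T. ✗
u: <>~p is T. ✗
v: <>~p is T. ✗
w: <>~p is F. ✓
x: <>~p is T. ✗
y: <>~p is T. ✗
z: <>~p is T. ✗
Satisfying worlds: {w}.
So ~<>~p fails at the other 7 worlds.

7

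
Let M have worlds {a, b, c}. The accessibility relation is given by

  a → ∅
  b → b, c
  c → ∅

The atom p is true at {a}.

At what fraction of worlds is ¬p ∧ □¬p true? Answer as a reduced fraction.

a: ¬p is F, □¬p is T. ✗
b: ¬p is T, □¬p is T. ✓
c: ¬p is T, □¬p is T. ✓
That's 2 of 3 worlds, so 2/3.

2/3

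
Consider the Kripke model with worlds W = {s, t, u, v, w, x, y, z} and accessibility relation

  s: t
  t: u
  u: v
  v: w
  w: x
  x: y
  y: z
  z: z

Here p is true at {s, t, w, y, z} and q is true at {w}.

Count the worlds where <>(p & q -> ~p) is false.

s: successors {t}; p & q -> ~p there: t:T. ✓
t: successors {u}; p & q -> ~p there: u:T. ✓
u: successors {v}; p & q -> ~p there: v:T. ✓
v: successors {w}; p & q -> ~p there: w:F. ✗
w: successors {x}; p & q -> ~p there: x:T. ✓
x: successors {y}; p & q -> ~p there: y:T. ✓
y: successors {z}; p & q -> ~p there: z:T. ✓
z: successors {z}; p & q -> ~p there: z:T. ✓
Satisfying worlds: {s, t, u, w, x, y, z}.
So <>(p & q -> ~p) fails at the other 1 world.

1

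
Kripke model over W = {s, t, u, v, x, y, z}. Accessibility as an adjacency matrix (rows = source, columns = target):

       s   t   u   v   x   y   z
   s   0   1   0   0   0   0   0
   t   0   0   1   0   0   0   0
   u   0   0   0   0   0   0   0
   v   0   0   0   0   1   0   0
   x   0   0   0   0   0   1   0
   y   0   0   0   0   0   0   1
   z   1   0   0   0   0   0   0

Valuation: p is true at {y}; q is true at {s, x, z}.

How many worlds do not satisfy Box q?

s: successors {t}; q there: t:F. ✗
t: successors {u}; q there: u:F. ✗
u: no successors, so Box q holds vacuously. ✓
v: successors {x}; q there: x:T. ✓
x: successors {y}; q there: y:F. ✗
y: successors {z}; q there: z:T. ✓
z: successors {s}; q there: s:T. ✓
Satisfying worlds: {u, v, y, z}.
So Box q fails at the other 3 worlds.

3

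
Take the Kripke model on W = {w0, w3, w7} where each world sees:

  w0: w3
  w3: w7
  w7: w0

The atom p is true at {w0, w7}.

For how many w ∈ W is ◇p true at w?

w0: successors {w3}; p there: w3:F. ✗
w3: successors {w7}; p there: w7:T. ✓
w7: successors {w0}; p there: w0:T. ✓
Satisfying worlds: {w3, w7}.

2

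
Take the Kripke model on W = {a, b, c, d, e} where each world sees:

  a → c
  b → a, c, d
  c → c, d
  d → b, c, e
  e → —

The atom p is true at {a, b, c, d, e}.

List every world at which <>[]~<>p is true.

{d}

a: successors {c}; []~<>p there: c:F. ✗
b: successors {a, c, d}; []~<>p there: a:F, c:F, d:F. ✗
c: successors {c, d}; []~<>p there: c:F, d:F. ✗
d: successors {b, c, e}; []~<>p there: b:F, c:F, e:T. ✓
e: no successors, so <>[]~<>p fails. ✗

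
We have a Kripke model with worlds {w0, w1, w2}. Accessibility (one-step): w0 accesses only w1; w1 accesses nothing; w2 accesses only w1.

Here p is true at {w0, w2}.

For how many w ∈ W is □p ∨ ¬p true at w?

1

w0: □p is F, ¬p is F. ✗
w1: □p is T, ¬p is T. ✓
w2: □p is F, ¬p is F. ✗
Satisfying worlds: {w1}.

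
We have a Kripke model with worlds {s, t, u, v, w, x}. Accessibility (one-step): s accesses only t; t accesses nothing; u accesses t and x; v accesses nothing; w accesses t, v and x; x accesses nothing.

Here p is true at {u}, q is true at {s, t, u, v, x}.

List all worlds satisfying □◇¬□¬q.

s: successors {t}; ◇¬□¬q there: t:F. ✗
t: no successors, so □◇¬□¬q holds vacuously. ✓
u: successors {t, x}; ◇¬□¬q there: t:F, x:F. ✗
v: no successors, so □◇¬□¬q holds vacuously. ✓
w: successors {t, v, x}; ◇¬□¬q there: t:F, v:F, x:F. ✗
x: no successors, so □◇¬□¬q holds vacuously. ✓

{t, v, x}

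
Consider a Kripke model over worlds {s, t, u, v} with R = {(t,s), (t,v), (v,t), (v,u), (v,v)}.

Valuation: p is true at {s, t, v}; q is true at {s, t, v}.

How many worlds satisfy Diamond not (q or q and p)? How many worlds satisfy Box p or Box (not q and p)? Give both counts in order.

For Diamond not (q or q and p):
s: no successors, so Diamond not (q or q and p) fails. ✗
t: successors {s, v}; not (q or q and p) there: s:F, v:F. ✗
u: no successors, so Diamond not (q or q and p) fails. ✗
v: successors {t, u, v}; not (q or q and p) there: t:F, u:T, v:F. ✓
— 1 world.
For Box p or Box (not q and p):
s: Box p is T, Box (not q and p) is T. ✓
t: Box p is T, Box (not q and p) is F. ✓
u: Box p is T, Box (not q and p) is T. ✓
v: Box p is F, Box (not q and p) is F. ✗
— 3 worlds.

1 and 3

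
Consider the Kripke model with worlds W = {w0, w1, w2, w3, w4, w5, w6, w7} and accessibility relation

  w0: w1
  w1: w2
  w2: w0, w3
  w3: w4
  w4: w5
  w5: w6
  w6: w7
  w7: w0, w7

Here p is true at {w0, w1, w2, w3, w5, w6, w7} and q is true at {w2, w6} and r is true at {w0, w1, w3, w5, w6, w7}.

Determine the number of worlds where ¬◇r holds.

2

w0: ◇r is T. ✗
w1: ◇r is F. ✓
w2: ◇r is T. ✗
w3: ◇r is F. ✓
w4: ◇r is T. ✗
w5: ◇r is T. ✗
w6: ◇r is T. ✗
w7: ◇r is T. ✗
Satisfying worlds: {w1, w3}.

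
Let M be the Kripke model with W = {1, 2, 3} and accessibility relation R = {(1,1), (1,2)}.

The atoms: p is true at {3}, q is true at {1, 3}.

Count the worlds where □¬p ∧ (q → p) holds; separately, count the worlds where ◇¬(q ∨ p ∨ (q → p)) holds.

2 and 0

For □¬p ∧ (q → p):
1: □¬p is T, q → p is F. ✗
2: □¬p is T, q → p is T. ✓
3: □¬p is T, q → p is T. ✓
— 2 worlds.
For ◇¬(q ∨ p ∨ (q → p)):
1: successors {1, 2}; ¬(q ∨ p ∨ (q → p)) there: 1:F, 2:F. ✗
2: no successors, so ◇¬(q ∨ p ∨ (q → p)) fails. ✗
3: no successors, so ◇¬(q ∨ p ∨ (q → p)) fails. ✗
— 0 worlds.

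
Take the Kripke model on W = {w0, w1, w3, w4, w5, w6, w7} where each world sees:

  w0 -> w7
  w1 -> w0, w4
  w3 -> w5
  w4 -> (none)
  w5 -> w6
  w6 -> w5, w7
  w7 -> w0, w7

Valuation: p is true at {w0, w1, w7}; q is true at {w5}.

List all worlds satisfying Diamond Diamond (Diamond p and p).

w0: successors {w7}; Diamond (Diamond p and p) there: w7:T. ✓
w1: successors {w0, w4}; Diamond (Diamond p and p) there: w0:T, w4:F. ✓
w3: successors {w5}; Diamond (Diamond p and p) there: w5:F. ✗
w4: no successors, so Diamond Diamond (Diamond p and p) fails. ✗
w5: successors {w6}; Diamond (Diamond p and p) there: w6:T. ✓
w6: successors {w5, w7}; Diamond (Diamond p and p) there: w5:F, w7:T. ✓
w7: successors {w0, w7}; Diamond (Diamond p and p) there: w0:T, w7:T. ✓

{w0, w1, w5, w6, w7}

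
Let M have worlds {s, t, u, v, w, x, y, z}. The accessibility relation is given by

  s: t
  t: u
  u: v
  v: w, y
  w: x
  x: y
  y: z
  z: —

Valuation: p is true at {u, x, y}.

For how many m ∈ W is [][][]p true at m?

4

s: successors {t}; [][]p there: t:F. ✗
t: successors {u}; [][]p there: u:F. ✗
u: successors {v}; [][]p there: v:F. ✗
v: successors {w, y}; [][]p there: w:T, y:T. ✓
w: successors {x}; [][]p there: x:F. ✗
x: successors {y}; [][]p there: y:T. ✓
y: successors {z}; [][]p there: z:T. ✓
z: no successors, so [][][]p holds vacuously. ✓
Satisfying worlds: {v, x, y, z}.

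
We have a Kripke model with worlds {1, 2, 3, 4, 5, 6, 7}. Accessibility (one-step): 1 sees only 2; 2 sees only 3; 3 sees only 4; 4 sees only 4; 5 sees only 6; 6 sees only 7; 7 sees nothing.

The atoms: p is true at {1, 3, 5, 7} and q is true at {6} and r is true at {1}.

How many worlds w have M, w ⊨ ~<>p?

5

1: <>p is F. ✓
2: <>p is T. ✗
3: <>p is F. ✓
4: <>p is F. ✓
5: <>p is F. ✓
6: <>p is T. ✗
7: <>p is F. ✓
Satisfying worlds: {1, 3, 4, 5, 7}.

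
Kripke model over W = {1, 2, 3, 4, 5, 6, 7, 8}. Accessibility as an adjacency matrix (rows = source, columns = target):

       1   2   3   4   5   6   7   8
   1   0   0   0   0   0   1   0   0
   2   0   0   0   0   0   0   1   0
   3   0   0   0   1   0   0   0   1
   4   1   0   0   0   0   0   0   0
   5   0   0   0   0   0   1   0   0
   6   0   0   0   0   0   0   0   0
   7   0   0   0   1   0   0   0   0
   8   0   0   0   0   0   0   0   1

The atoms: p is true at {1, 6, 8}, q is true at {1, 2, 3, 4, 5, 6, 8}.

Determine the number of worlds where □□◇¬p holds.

3

1: successors {6}; □◇¬p there: 6:T. ✓
2: successors {7}; □◇¬p there: 7:F. ✗
3: successors {4, 8}; □◇¬p there: 4:F, 8:F. ✗
4: successors {1}; □◇¬p there: 1:F. ✗
5: successors {6}; □◇¬p there: 6:T. ✓
6: no successors, so □□◇¬p holds vacuously. ✓
7: successors {4}; □◇¬p there: 4:F. ✗
8: successors {8}; □◇¬p there: 8:F. ✗
Satisfying worlds: {1, 5, 6}.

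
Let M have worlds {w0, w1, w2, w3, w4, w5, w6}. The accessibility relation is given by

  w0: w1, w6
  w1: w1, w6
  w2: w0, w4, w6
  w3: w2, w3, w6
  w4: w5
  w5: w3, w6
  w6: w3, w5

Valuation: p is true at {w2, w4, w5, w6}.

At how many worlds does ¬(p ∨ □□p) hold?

3

w0: p ∨ □□p is F. ✓
w1: p ∨ □□p is F. ✓
w2: p ∨ □□p is T. ✗
w3: p ∨ □□p is F. ✓
w4: p ∨ □□p is T. ✗
w5: p ∨ □□p is T. ✗
w6: p ∨ □□p is T. ✗
Satisfying worlds: {w0, w1, w3}.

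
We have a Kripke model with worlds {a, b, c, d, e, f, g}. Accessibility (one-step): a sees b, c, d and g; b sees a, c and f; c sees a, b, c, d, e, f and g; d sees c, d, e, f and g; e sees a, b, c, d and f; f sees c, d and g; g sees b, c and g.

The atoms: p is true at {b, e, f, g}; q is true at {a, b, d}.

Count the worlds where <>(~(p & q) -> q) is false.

a: successors {b, c, d, g}; ~(p & q) -> q there: b:T, c:F, d:T, g:F. ✓
b: successors {a, c, f}; ~(p & q) -> q there: a:T, c:F, f:F. ✓
c: successors {a, b, c, d, e, f, g}; ~(p & q) -> q there: a:T, b:T, c:F, d:T, e:F, f:F, g:F. ✓
d: successors {c, d, e, f, g}; ~(p & q) -> q there: c:F, d:T, e:F, f:F, g:F. ✓
e: successors {a, b, c, d, f}; ~(p & q) -> q there: a:T, b:T, c:F, d:T, f:F. ✓
f: successors {c, d, g}; ~(p & q) -> q there: c:F, d:T, g:F. ✓
g: successors {b, c, g}; ~(p & q) -> q there: b:T, c:F, g:F. ✓
Satisfying worlds: {a, b, c, d, e, f, g}.
So <>(~(p & q) -> q) fails at the other 0 worlds.

0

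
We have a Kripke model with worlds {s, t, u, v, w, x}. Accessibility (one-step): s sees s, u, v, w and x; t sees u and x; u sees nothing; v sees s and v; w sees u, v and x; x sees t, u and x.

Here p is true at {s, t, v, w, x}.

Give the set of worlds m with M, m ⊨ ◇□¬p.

s: successors {s, u, v, w, x}; □¬p there: s:F, u:T, v:F, w:F, x:F. ✓
t: successors {u, x}; □¬p there: u:T, x:F. ✓
u: no successors, so ◇□¬p fails. ✗
v: successors {s, v}; □¬p there: s:F, v:F. ✗
w: successors {u, v, x}; □¬p there: u:T, v:F, x:F. ✓
x: successors {t, u, x}; □¬p there: t:F, u:T, x:F. ✓

{s, t, w, x}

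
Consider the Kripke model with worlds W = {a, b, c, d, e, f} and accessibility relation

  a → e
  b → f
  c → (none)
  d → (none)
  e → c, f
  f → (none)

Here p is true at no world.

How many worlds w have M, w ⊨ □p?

3

a: successors {e}; p there: e:F. ✗
b: successors {f}; p there: f:F. ✗
c: no successors, so □p holds vacuously. ✓
d: no successors, so □p holds vacuously. ✓
e: successors {c, f}; p there: c:F, f:F. ✗
f: no successors, so □p holds vacuously. ✓
Satisfying worlds: {c, d, f}.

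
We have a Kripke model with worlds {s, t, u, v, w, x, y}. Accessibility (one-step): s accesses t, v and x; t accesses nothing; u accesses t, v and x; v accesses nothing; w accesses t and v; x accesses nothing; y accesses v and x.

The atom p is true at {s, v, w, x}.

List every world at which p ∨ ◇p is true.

{s, u, v, w, x, y}

s: p is T, ◇p is T. ✓
t: p is F, ◇p is F. ✗
u: p is F, ◇p is T. ✓
v: p is T, ◇p is F. ✓
w: p is T, ◇p is T. ✓
x: p is T, ◇p is F. ✓
y: p is F, ◇p is T. ✓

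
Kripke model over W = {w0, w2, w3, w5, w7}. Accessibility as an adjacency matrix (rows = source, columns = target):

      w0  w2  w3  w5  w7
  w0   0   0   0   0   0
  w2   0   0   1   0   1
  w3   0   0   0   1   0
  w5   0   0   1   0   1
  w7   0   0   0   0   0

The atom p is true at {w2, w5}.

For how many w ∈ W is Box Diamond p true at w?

w0: no successors, so Box Diamond p holds vacuously. ✓
w2: successors {w3, w7}; Diamond p there: w3:T, w7:F. ✗
w3: successors {w5}; Diamond p there: w5:F. ✗
w5: successors {w3, w7}; Diamond p there: w3:T, w7:F. ✗
w7: no successors, so Box Diamond p holds vacuously. ✓
Satisfying worlds: {w0, w7}.

2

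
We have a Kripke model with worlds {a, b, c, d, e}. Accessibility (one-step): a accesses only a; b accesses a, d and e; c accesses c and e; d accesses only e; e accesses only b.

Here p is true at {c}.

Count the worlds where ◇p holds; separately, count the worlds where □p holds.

1 and 0

For ◇p:
a: successors {a}; p there: a:F. ✗
b: successors {a, d, e}; p there: a:F, d:F, e:F. ✗
c: successors {c, e}; p there: c:T, e:F. ✓
d: successors {e}; p there: e:F. ✗
e: successors {b}; p there: b:F. ✗
— 1 world.
For □p:
a: successors {a}; p there: a:F. ✗
b: successors {a, d, e}; p there: a:F, d:F, e:F. ✗
c: successors {c, e}; p there: c:T, e:F. ✗
d: successors {e}; p there: e:F. ✗
e: successors {b}; p there: b:F. ✗
— 0 worlds.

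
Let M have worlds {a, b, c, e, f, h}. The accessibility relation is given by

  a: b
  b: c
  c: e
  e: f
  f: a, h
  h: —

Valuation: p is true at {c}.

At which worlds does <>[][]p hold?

a: successors {b}; [][]p there: b:F. ✗
b: successors {c}; [][]p there: c:F. ✗
c: successors {e}; [][]p there: e:F. ✗
e: successors {f}; [][]p there: f:F. ✗
f: successors {a, h}; [][]p there: a:T, h:T. ✓
h: no successors, so <>[][]p fails. ✗

{f}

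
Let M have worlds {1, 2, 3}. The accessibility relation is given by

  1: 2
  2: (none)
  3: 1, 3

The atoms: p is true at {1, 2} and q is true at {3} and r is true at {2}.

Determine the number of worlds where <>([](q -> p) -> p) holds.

1: successors {2}; [](q -> p) -> p there: 2:T. ✓
2: no successors, so <>([](q -> p) -> p) fails. ✗
3: successors {1, 3}; [](q -> p) -> p there: 1:T, 3:T. ✓
Satisfying worlds: {1, 3}.

2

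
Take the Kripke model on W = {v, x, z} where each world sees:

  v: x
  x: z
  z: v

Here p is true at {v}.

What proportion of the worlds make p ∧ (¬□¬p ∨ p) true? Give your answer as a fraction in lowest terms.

1/3

v: p is T, ¬□¬p ∨ p is T. ✓
x: p is F, ¬□¬p ∨ p is F. ✗
z: p is F, ¬□¬p ∨ p is T. ✗
That's 1 of 3 worlds, so 1/3.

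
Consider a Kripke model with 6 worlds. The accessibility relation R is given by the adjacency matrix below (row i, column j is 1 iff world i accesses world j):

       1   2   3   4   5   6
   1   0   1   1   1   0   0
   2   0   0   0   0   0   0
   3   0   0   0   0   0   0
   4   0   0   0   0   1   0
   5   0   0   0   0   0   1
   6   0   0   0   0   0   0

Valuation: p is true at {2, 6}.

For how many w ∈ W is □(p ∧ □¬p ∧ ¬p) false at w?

3

1: successors {2, 3, 4}; p ∧ □¬p ∧ ¬p there: 2:F, 3:F, 4:F. ✗
2: no successors, so □(p ∧ □¬p ∧ ¬p) holds vacuously. ✓
3: no successors, so □(p ∧ □¬p ∧ ¬p) holds vacuously. ✓
4: successors {5}; p ∧ □¬p ∧ ¬p there: 5:F. ✗
5: successors {6}; p ∧ □¬p ∧ ¬p there: 6:F. ✗
6: no successors, so □(p ∧ □¬p ∧ ¬p) holds vacuously. ✓
Satisfying worlds: {2, 3, 6}.
So □(p ∧ □¬p ∧ ¬p) fails at the other 3 worlds.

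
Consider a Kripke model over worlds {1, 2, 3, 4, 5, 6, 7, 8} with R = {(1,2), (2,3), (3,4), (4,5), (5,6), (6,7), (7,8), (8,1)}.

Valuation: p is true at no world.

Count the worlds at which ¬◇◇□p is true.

8

1: ◇◇□p is F. ✓
2: ◇◇□p is F. ✓
3: ◇◇□p is F. ✓
4: ◇◇□p is F. ✓
5: ◇◇□p is F. ✓
6: ◇◇□p is F. ✓
7: ◇◇□p is F. ✓
8: ◇◇□p is F. ✓
Satisfying worlds: {1, 2, 3, 4, 5, 6, 7, 8}.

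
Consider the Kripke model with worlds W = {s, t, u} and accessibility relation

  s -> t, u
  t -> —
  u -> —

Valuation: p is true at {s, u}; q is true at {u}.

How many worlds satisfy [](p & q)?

s: successors {t, u}; p & q there: t:F, u:T. ✗
t: no successors, so [](p & q) holds vacuously. ✓
u: no successors, so [](p & q) holds vacuously. ✓
Satisfying worlds: {t, u}.

2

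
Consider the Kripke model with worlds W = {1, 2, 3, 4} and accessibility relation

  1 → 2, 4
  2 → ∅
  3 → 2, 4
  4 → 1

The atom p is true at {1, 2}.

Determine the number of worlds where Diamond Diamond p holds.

3

1: successors {2, 4}; Diamond p there: 2:F, 4:T. ✓
2: no successors, so Diamond Diamond p fails. ✗
3: successors {2, 4}; Diamond p there: 2:F, 4:T. ✓
4: successors {1}; Diamond p there: 1:T. ✓
Satisfying worlds: {1, 3, 4}.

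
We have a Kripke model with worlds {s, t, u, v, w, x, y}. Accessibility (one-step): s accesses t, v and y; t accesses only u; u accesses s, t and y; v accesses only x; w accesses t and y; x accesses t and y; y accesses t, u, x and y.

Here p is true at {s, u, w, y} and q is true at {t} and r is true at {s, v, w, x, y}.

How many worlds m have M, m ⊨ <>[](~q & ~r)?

s: successors {t, v, y}; [](~q & ~r) there: t:T, v:F, y:F. ✓
t: successors {u}; [](~q & ~r) there: u:F. ✗
u: successors {s, t, y}; [](~q & ~r) there: s:F, t:T, y:F. ✓
v: successors {x}; [](~q & ~r) there: x:F. ✗
w: successors {t, y}; [](~q & ~r) there: t:T, y:F. ✓
x: successors {t, y}; [](~q & ~r) there: t:T, y:F. ✓
y: successors {t, u, x, y}; [](~q & ~r) there: t:T, u:F, x:F, y:F. ✓
Satisfying worlds: {s, u, w, x, y}.

5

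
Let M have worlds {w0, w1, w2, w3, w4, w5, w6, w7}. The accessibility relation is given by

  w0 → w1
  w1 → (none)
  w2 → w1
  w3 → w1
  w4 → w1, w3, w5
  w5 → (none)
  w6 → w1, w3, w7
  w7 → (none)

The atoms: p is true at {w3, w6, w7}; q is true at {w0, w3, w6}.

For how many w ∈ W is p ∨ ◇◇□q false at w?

4

w0: p is F, ◇◇□q is F. ✗
w1: p is F, ◇◇□q is F. ✗
w2: p is F, ◇◇□q is F. ✗
w3: p is T, ◇◇□q is F. ✓
w4: p is F, ◇◇□q is T. ✓
w5: p is F, ◇◇□q is F. ✗
w6: p is T, ◇◇□q is T. ✓
w7: p is T, ◇◇□q is F. ✓
Satisfying worlds: {w3, w4, w6, w7}.
So p ∨ ◇◇□q fails at the other 4 worlds.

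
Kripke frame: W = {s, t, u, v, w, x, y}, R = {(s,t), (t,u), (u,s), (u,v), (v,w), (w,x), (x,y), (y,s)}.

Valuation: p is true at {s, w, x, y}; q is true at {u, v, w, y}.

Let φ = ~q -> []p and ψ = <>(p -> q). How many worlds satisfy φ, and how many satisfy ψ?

For ~q -> []p:
s: ~q is T, []p is F. ✗
t: ~q is T, []p is F. ✗
u: ~q is F, []p is F. ✓
v: ~q is F, []p is T. ✓
w: ~q is F, []p is T. ✓
x: ~q is T, []p is T. ✓
y: ~q is F, []p is T. ✓
— 5 worlds.
For <>(p -> q):
s: successors {t}; p -> q there: t:T. ✓
t: successors {u}; p -> q there: u:T. ✓
u: successors {s, v}; p -> q there: s:F, v:T. ✓
v: successors {w}; p -> q there: w:T. ✓
w: successors {x}; p -> q there: x:F. ✗
x: successors {y}; p -> q there: y:T. ✓
y: successors {s}; p -> q there: s:F. ✗
— 5 worlds.

5 and 5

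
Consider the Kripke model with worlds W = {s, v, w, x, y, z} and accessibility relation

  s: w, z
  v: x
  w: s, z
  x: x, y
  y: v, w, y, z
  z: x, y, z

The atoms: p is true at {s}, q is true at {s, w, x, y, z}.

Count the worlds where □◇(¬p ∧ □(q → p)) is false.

s: successors {w, z}; ◇(¬p ∧ □(q → p)) there: w:F, z:F. ✗
v: successors {x}; ◇(¬p ∧ □(q → p)) there: x:F. ✗
w: successors {s, z}; ◇(¬p ∧ □(q → p)) there: s:F, z:F. ✗
x: successors {x, y}; ◇(¬p ∧ □(q → p)) there: x:F, y:F. ✗
y: successors {v, w, y, z}; ◇(¬p ∧ □(q → p)) there: v:F, w:F, y:F, z:F. ✗
z: successors {x, y, z}; ◇(¬p ∧ □(q → p)) there: x:F, y:F, z:F. ✗
Satisfying worlds: ∅.
So □◇(¬p ∧ □(q → p)) fails at the other 6 worlds.

6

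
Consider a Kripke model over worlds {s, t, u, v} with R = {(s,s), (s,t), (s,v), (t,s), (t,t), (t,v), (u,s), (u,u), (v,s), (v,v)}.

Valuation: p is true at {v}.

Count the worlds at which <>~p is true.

4

s: successors {s, t, v}; ~p there: s:T, t:T, v:F. ✓
t: successors {s, t, v}; ~p there: s:T, t:T, v:F. ✓
u: successors {s, u}; ~p there: s:T, u:T. ✓
v: successors {s, v}; ~p there: s:T, v:F. ✓
Satisfying worlds: {s, t, u, v}.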